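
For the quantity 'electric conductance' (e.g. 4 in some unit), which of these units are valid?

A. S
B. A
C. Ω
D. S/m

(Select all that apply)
A

electric conductance has SI base units: A^2 * s^3 / (kg * m^2)

Checking each option against A^2 * s^3 / (kg * m^2):
  A. S: ✓ matches
  B. A: ✗ does not match
  C. Ω: ✗ does not match
  D. S/m: ✗ does not match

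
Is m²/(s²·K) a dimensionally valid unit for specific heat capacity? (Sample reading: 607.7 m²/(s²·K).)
Yes

specific heat capacity has SI base units: m^2 / (s^2 * K)
m²/(s²·K) reduces to the same SI base units, so it is a valid unit for specific heat capacity.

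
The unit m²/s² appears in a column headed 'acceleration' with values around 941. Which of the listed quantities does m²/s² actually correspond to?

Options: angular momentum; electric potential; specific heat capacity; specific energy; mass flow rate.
specific energy

acceleration should have units dimensionally equivalent to m / s^2 (e.g. m/s²).
The given unit 'm²/s²' reduces to m^2 / s^2. Of the listed options, that is the dimensionality of specific energy.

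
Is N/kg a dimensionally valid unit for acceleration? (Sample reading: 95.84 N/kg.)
Yes

acceleration has SI base units: m / s^2
N/kg reduces to the same SI base units, so it is a valid unit for acceleration.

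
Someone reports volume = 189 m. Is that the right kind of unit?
No

volume has SI base units: m^3
m does NOT reduce to m^3; a valid unit for volume would be e.g. m³.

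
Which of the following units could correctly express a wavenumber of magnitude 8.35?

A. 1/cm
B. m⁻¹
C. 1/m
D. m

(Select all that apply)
A, B, C

wavenumber has SI base units: 1 / m

Checking each option against 1 / m:
  A. 1/cm: ✓ matches
  B. m⁻¹: ✓ matches
  C. 1/m: ✓ matches
  D. m: ✗ does not match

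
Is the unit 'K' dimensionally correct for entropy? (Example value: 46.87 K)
No

entropy has SI base units: kg * m^2 / (s^2 * K)
K does NOT reduce to kg * m^2 / (s^2 * K); a valid unit for entropy would be e.g. J/K.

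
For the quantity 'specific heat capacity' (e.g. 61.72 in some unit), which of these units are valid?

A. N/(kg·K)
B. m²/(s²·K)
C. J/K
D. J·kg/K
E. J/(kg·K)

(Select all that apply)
B, E

specific heat capacity has SI base units: m^2 / (s^2 * K)

Checking each option against m^2 / (s^2 * K):
  A. N/(kg·K): ✗ does not match
  B. m²/(s²·K): ✓ matches
  C. J/K: ✗ does not match
  D. J·kg/K: ✗ does not match
  E. J/(kg·K): ✓ matches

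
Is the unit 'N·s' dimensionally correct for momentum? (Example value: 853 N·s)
Yes

momentum has SI base units: kg * m / s
N·s reduces to the same SI base units, so it is a valid unit for momentum.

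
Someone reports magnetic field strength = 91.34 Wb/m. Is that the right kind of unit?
No

magnetic field strength has SI base units: A / m
Wb/m does NOT reduce to A / m; a valid unit for magnetic field strength would be e.g. A/m.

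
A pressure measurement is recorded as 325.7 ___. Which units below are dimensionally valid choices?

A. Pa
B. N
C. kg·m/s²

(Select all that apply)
A

pressure has SI base units: kg / (m * s^2)

Checking each option against kg / (m * s^2):
  A. Pa: ✓ matches
  B. N: ✗ does not match
  C. kg·m/s²: ✗ does not match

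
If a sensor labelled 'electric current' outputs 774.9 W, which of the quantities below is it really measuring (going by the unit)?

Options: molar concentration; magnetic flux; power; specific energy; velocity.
power

electric current should have units dimensionally equivalent to A (e.g. A).
The given unit 'W' reduces to kg * m^2 / s^3. Of the listed options, that is the dimensionality of power.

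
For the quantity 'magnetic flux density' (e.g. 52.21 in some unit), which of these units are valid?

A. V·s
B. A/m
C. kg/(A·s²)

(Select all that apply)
C

magnetic flux density has SI base units: kg / (A * s^2)

Checking each option against kg / (A * s^2):
  A. V·s: ✗ does not match
  B. A/m: ✗ does not match
  C. kg/(A·s²): ✓ matches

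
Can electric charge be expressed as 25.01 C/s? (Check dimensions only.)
No

electric charge has SI base units: A * s
C/s does NOT reduce to A * s; a valid unit for electric charge would be e.g. C.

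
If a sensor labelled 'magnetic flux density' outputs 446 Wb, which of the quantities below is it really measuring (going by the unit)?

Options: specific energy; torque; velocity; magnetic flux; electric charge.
magnetic flux

magnetic flux density should have units dimensionally equivalent to kg / (A * s^2) (e.g. T).
The given unit 'Wb' reduces to kg * m^2 / (A * s^2). Of the listed options, that is the dimensionality of magnetic flux.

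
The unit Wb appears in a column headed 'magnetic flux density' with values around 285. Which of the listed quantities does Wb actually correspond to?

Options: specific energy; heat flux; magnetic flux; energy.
magnetic flux

magnetic flux density should have units dimensionally equivalent to kg / (A * s^2) (e.g. T).
The given unit 'Wb' reduces to kg * m^2 / (A * s^2). Of the listed options, that is the dimensionality of magnetic flux.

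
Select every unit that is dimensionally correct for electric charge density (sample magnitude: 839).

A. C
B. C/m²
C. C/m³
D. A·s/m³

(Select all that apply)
C, D

electric charge density has SI base units: A * s / m^3

Checking each option against A * s / m^3:
  A. C: ✗ does not match
  B. C/m²: ✗ does not match
  C. C/m³: ✓ matches
  D. A·s/m³: ✓ matches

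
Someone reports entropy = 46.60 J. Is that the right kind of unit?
No

entropy has SI base units: kg * m^2 / (s^2 * K)
J does NOT reduce to kg * m^2 / (s^2 * K); a valid unit for entropy would be e.g. J/K.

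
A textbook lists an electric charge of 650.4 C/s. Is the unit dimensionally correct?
No

electric charge has SI base units: A * s
C/s does NOT reduce to A * s; a valid unit for electric charge would be e.g. C.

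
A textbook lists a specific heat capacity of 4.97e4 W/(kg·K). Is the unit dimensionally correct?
No

specific heat capacity has SI base units: m^2 / (s^2 * K)
W/(kg·K) does NOT reduce to m^2 / (s^2 * K); a valid unit for specific heat capacity would be e.g. J/(kg·K).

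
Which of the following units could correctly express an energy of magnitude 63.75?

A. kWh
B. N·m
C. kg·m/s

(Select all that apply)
A, B

energy has SI base units: kg * m^2 / s^2

Checking each option against kg * m^2 / s^2:
  A. kWh: ✓ matches
  B. N·m: ✓ matches
  C. kg·m/s: ✗ does not match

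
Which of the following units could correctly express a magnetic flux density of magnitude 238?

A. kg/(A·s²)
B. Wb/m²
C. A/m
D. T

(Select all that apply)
A, B, D

magnetic flux density has SI base units: kg / (A * s^2)

Checking each option against kg / (A * s^2):
  A. kg/(A·s²): ✓ matches
  B. Wb/m²: ✓ matches
  C. A/m: ✗ does not match
  D. T: ✓ matches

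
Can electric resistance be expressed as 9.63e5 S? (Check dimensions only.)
No

electric resistance has SI base units: kg * m^2 / (A^2 * s^3)
S does NOT reduce to kg * m^2 / (A^2 * s^3); a valid unit for electric resistance would be e.g. Ω.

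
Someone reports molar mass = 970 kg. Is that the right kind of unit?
No

molar mass has SI base units: kg / mol
kg does NOT reduce to kg / mol; a valid unit for molar mass would be e.g. kg/mol.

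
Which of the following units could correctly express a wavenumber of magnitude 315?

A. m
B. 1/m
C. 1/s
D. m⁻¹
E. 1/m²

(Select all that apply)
B, D

wavenumber has SI base units: 1 / m

Checking each option against 1 / m:
  A. m: ✗ does not match
  B. 1/m: ✓ matches
  C. 1/s: ✗ does not match
  D. m⁻¹: ✓ matches
  E. 1/m²: ✗ does not match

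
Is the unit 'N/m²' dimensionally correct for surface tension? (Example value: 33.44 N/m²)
No

surface tension has SI base units: kg / s^2
N/m² does NOT reduce to kg / s^2; a valid unit for surface tension would be e.g. N/m.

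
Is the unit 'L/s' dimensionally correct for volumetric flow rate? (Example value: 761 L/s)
Yes

volumetric flow rate has SI base units: m^3 / s
L/s reduces to the same SI base units, so it is a valid unit for volumetric flow rate.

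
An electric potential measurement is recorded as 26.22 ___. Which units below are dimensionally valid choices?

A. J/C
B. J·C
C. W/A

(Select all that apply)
A, C

electric potential has SI base units: kg * m^2 / (A * s^3)

Checking each option against kg * m^2 / (A * s^3):
  A. J/C: ✓ matches
  B. J·C: ✗ does not match
  C. W/A: ✓ matches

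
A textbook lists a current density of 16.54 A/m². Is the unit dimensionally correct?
Yes

current density has SI base units: A / m^2
A/m² reduces to the same SI base units, so it is a valid unit for current density.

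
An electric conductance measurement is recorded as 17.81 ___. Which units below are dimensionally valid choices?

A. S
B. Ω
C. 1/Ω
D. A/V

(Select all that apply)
A, C, D

electric conductance has SI base units: A^2 * s^3 / (kg * m^2)

Checking each option against A^2 * s^3 / (kg * m^2):
  A. S: ✓ matches
  B. Ω: ✗ does not match
  C. 1/Ω: ✓ matches
  D. A/V: ✓ matches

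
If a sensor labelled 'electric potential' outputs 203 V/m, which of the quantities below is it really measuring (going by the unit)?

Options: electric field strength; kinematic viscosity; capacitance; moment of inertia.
electric field strength

electric potential should have units dimensionally equivalent to kg * m^2 / (A * s^3) (e.g. V).
The given unit 'V/m' reduces to kg * m / (A * s^3). Of the listed options, that is the dimensionality of electric field strength.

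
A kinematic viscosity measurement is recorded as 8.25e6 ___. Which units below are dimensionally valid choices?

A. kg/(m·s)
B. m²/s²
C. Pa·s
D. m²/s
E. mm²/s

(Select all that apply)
D, E

kinematic viscosity has SI base units: m^2 / s

Checking each option against m^2 / s:
  A. kg/(m·s): ✗ does not match
  B. m²/s²: ✗ does not match
  C. Pa·s: ✗ does not match
  D. m²/s: ✓ matches
  E. mm²/s: ✓ matches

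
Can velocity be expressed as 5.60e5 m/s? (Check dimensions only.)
Yes

velocity has SI base units: m / s
m/s reduces to the same SI base units, so it is a valid unit for velocity.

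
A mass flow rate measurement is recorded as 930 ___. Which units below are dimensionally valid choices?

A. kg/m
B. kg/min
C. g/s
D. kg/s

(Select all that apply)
B, C, D

mass flow rate has SI base units: kg / s

Checking each option against kg / s:
  A. kg/m: ✗ does not match
  B. kg/min: ✓ matches
  C. g/s: ✓ matches
  D. kg/s: ✓ matches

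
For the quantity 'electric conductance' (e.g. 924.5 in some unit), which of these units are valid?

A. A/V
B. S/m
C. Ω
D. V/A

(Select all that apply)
A

electric conductance has SI base units: A^2 * s^3 / (kg * m^2)

Checking each option against A^2 * s^3 / (kg * m^2):
  A. A/V: ✓ matches
  B. S/m: ✗ does not match
  C. Ω: ✗ does not match
  D. V/A: ✗ does not match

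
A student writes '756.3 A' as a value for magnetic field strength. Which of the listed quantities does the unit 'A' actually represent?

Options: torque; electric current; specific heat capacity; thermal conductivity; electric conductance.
electric current

magnetic field strength should have units dimensionally equivalent to A / m (e.g. A/m).
The given unit 'A' reduces to A. Of the listed options, that is the dimensionality of electric current.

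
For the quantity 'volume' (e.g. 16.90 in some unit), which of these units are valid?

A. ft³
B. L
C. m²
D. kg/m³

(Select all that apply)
A, B

volume has SI base units: m^3

Checking each option against m^3:
  A. ft³: ✓ matches
  B. L: ✓ matches
  C. m²: ✗ does not match
  D. kg/m³: ✗ does not match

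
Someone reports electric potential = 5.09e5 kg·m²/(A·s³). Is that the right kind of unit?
Yes

electric potential has SI base units: kg * m^2 / (A * s^3)
kg·m²/(A·s³) reduces to the same SI base units, so it is a valid unit for electric potential.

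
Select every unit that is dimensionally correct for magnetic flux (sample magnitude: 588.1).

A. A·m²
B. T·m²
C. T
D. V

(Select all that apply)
B

magnetic flux has SI base units: kg * m^2 / (A * s^2)

Checking each option against kg * m^2 / (A * s^2):
  A. A·m²: ✗ does not match
  B. T·m²: ✓ matches
  C. T: ✗ does not match
  D. V: ✗ does not match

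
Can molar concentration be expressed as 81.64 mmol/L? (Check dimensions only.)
Yes

molar concentration has SI base units: mol / m^3
mmol/L reduces to the same SI base units, so it is a valid unit for molar concentration.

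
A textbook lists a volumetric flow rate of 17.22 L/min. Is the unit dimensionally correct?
Yes

volumetric flow rate has SI base units: m^3 / s
L/min reduces to the same SI base units, so it is a valid unit for volumetric flow rate.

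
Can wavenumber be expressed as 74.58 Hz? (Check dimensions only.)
No

wavenumber has SI base units: 1 / m
Hz does NOT reduce to 1 / m; a valid unit for wavenumber would be e.g. 1/m.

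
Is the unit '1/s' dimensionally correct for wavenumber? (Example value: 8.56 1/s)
No

wavenumber has SI base units: 1 / m
1/s does NOT reduce to 1 / m; a valid unit for wavenumber would be e.g. 1/m.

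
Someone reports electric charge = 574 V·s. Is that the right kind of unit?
No

electric charge has SI base units: A * s
V·s does NOT reduce to A * s; a valid unit for electric charge would be e.g. C.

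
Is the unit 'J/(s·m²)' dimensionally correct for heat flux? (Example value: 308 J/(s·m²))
Yes

heat flux has SI base units: kg / s^3
J/(s·m²) reduces to the same SI base units, so it is a valid unit for heat flux.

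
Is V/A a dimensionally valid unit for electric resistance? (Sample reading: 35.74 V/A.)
Yes

electric resistance has SI base units: kg * m^2 / (A^2 * s^3)
V/A reduces to the same SI base units, so it is a valid unit for electric resistance.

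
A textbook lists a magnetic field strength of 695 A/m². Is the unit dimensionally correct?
No

magnetic field strength has SI base units: A / m
A/m² does NOT reduce to A / m; a valid unit for magnetic field strength would be e.g. A/m.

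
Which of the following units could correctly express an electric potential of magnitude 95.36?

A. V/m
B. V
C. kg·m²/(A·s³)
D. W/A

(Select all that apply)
B, C, D

electric potential has SI base units: kg * m^2 / (A * s^3)

Checking each option against kg * m^2 / (A * s^3):
  A. V/m: ✗ does not match
  B. V: ✓ matches
  C. kg·m²/(A·s³): ✓ matches
  D. W/A: ✓ matches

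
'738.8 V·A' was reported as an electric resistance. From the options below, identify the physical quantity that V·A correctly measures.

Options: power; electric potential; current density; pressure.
power

electric resistance should have units dimensionally equivalent to kg * m^2 / (A^2 * s^3) (e.g. Ω).
The given unit 'V·A' reduces to kg * m^2 / s^3. Of the listed options, that is the dimensionality of power.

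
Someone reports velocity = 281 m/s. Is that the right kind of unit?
Yes

velocity has SI base units: m / s
m/s reduces to the same SI base units, so it is a valid unit for velocity.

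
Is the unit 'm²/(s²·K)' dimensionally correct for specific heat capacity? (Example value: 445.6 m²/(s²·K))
Yes

specific heat capacity has SI base units: m^2 / (s^2 * K)
m²/(s²·K) reduces to the same SI base units, so it is a valid unit for specific heat capacity.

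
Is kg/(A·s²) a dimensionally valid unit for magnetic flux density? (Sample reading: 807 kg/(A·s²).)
Yes

magnetic flux density has SI base units: kg / (A * s^2)
kg/(A·s²) reduces to the same SI base units, so it is a valid unit for magnetic flux density.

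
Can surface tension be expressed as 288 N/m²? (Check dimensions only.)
No

surface tension has SI base units: kg / s^2
N/m² does NOT reduce to kg / s^2; a valid unit for surface tension would be e.g. N/m.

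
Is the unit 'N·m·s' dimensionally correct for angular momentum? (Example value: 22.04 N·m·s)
Yes

angular momentum has SI base units: kg * m^2 / s
N·m·s reduces to the same SI base units, so it is a valid unit for angular momentum.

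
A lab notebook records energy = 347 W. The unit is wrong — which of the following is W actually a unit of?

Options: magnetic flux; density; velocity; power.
power

energy should have units dimensionally equivalent to kg * m^2 / s^2 (e.g. J).
The given unit 'W' reduces to kg * m^2 / s^3. Of the listed options, that is the dimensionality of power.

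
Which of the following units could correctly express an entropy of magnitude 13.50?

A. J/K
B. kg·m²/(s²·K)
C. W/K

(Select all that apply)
A, B

entropy has SI base units: kg * m^2 / (s^2 * K)

Checking each option against kg * m^2 / (s^2 * K):
  A. J/K: ✓ matches
  B. kg·m²/(s²·K): ✓ matches
  C. W/K: ✗ does not match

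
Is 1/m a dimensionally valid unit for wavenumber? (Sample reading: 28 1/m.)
Yes

wavenumber has SI base units: 1 / m
1/m reduces to the same SI base units, so it is a valid unit for wavenumber.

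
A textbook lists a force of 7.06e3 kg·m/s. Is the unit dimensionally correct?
No

force has SI base units: kg * m / s^2
kg·m/s does NOT reduce to kg * m / s^2; a valid unit for force would be e.g. N.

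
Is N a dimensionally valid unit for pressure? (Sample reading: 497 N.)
No

pressure has SI base units: kg / (m * s^2)
N does NOT reduce to kg / (m * s^2); a valid unit for pressure would be e.g. Pa.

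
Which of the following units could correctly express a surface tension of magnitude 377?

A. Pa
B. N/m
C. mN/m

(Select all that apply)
B, C

surface tension has SI base units: kg / s^2

Checking each option against kg / s^2:
  A. Pa: ✗ does not match
  B. N/m: ✓ matches
  C. mN/m: ✓ matches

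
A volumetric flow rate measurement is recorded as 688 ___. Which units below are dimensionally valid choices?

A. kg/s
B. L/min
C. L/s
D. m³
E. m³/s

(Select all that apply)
B, C, E

volumetric flow rate has SI base units: m^3 / s

Checking each option against m^3 / s:
  A. kg/s: ✗ does not match
  B. L/min: ✓ matches
  C. L/s: ✓ matches
  D. m³: ✗ does not match
  E. m³/s: ✓ matches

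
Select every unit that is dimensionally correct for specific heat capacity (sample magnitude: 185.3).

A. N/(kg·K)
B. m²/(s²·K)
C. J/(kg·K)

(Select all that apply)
B, C

specific heat capacity has SI base units: m^2 / (s^2 * K)

Checking each option against m^2 / (s^2 * K):
  A. N/(kg·K): ✗ does not match
  B. m²/(s²·K): ✓ matches
  C. J/(kg·K): ✓ matches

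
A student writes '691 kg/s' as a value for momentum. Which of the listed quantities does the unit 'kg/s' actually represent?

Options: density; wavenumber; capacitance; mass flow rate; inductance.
mass flow rate

momentum should have units dimensionally equivalent to kg * m / s (e.g. kg·m/s).
The given unit 'kg/s' reduces to kg / s. Of the listed options, that is the dimensionality of mass flow rate.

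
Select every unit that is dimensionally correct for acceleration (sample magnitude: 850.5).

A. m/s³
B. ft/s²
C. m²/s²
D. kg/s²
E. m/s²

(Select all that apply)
B, E

acceleration has SI base units: m / s^2

Checking each option against m / s^2:
  A. m/s³: ✗ does not match
  B. ft/s²: ✓ matches
  C. m²/s²: ✗ does not match
  D. kg/s²: ✗ does not match
  E. m/s²: ✓ matches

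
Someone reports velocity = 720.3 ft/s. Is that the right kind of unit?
Yes

velocity has SI base units: m / s
ft/s reduces to the same SI base units, so it is a valid unit for velocity.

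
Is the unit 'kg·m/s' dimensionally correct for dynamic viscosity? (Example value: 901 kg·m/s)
No

dynamic viscosity has SI base units: kg / (m * s)
kg·m/s does NOT reduce to kg / (m * s); a valid unit for dynamic viscosity would be e.g. Pa·s.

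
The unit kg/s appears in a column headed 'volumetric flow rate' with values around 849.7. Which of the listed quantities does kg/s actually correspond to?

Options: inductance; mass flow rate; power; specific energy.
mass flow rate

volumetric flow rate should have units dimensionally equivalent to m^3 / s (e.g. m³/s).
The given unit 'kg/s' reduces to kg / s. Of the listed options, that is the dimensionality of mass flow rate.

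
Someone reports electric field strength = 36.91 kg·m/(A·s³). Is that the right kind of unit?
Yes

electric field strength has SI base units: kg * m / (A * s^3)
kg·m/(A·s³) reduces to the same SI base units, so it is a valid unit for electric field strength.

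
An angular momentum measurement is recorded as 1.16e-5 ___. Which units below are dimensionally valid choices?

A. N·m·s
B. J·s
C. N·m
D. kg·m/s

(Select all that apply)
A, B

angular momentum has SI base units: kg * m^2 / s

Checking each option against kg * m^2 / s:
  A. N·m·s: ✓ matches
  B. J·s: ✓ matches
  C. N·m: ✗ does not match
  D. kg·m/s: ✗ does not match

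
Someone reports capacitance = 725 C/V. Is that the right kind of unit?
Yes

capacitance has SI base units: A^2 * s^4 / (kg * m^2)
C/V reduces to the same SI base units, so it is a valid unit for capacitance.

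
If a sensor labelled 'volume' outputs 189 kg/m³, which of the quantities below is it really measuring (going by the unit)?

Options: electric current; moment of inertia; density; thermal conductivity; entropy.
density

volume should have units dimensionally equivalent to m^3 (e.g. m³).
The given unit 'kg/m³' reduces to kg / m^3. Of the listed options, that is the dimensionality of density.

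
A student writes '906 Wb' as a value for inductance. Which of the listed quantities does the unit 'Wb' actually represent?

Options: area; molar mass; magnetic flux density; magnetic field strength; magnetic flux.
magnetic flux

inductance should have units dimensionally equivalent to kg * m^2 / (A^2 * s^2) (e.g. H).
The given unit 'Wb' reduces to kg * m^2 / (A * s^2). Of the listed options, that is the dimensionality of magnetic flux.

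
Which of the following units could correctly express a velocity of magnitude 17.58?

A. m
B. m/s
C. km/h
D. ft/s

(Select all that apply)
B, C, D

velocity has SI base units: m / s

Checking each option against m / s:
  A. m: ✗ does not match
  B. m/s: ✓ matches
  C. km/h: ✓ matches
  D. ft/s: ✓ matches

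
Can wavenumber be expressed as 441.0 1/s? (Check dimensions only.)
No

wavenumber has SI base units: 1 / m
1/s does NOT reduce to 1 / m; a valid unit for wavenumber would be e.g. 1/m.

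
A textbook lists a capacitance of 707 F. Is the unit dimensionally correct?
Yes

capacitance has SI base units: A^2 * s^4 / (kg * m^2)
F reduces to the same SI base units, so it is a valid unit for capacitance.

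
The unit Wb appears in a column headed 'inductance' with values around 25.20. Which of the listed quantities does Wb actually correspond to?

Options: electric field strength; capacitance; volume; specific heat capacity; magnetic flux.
magnetic flux

inductance should have units dimensionally equivalent to kg * m^2 / (A^2 * s^2) (e.g. H).
The given unit 'Wb' reduces to kg * m^2 / (A * s^2). Of the listed options, that is the dimensionality of magnetic flux.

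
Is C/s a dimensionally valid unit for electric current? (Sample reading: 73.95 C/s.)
Yes

electric current has SI base units: A
C/s reduces to the same SI base units, so it is a valid unit for electric current.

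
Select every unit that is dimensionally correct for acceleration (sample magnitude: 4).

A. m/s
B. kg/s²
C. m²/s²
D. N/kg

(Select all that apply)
D

acceleration has SI base units: m / s^2

Checking each option against m / s^2:
  A. m/s: ✗ does not match
  B. kg/s²: ✗ does not match
  C. m²/s²: ✗ does not match
  D. N/kg: ✓ matches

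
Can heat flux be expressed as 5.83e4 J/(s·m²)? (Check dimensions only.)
Yes

heat flux has SI base units: kg / s^3
J/(s·m²) reduces to the same SI base units, so it is a valid unit for heat flux.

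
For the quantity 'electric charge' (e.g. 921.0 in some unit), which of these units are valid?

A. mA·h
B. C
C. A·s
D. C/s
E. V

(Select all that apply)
A, B, C

electric charge has SI base units: A * s

Checking each option against A * s:
  A. mA·h: ✓ matches
  B. C: ✓ matches
  C. A·s: ✓ matches
  D. C/s: ✗ does not match
  E. V: ✗ does not match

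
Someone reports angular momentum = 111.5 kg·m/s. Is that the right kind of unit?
No

angular momentum has SI base units: kg * m^2 / s
kg·m/s does NOT reduce to kg * m^2 / s; a valid unit for angular momentum would be e.g. kg·m²/s.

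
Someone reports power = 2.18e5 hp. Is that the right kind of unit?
Yes

power has SI base units: kg * m^2 / s^3
hp reduces to the same SI base units, so it is a valid unit for power.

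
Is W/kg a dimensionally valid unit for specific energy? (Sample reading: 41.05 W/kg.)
No

specific energy has SI base units: m^2 / s^2
W/kg does NOT reduce to m^2 / s^2; a valid unit for specific energy would be e.g. J/kg.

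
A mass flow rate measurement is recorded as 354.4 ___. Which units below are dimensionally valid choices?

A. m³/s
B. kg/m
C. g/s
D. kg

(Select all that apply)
C

mass flow rate has SI base units: kg / s

Checking each option against kg / s:
  A. m³/s: ✗ does not match
  B. kg/m: ✗ does not match
  C. g/s: ✓ matches
  D. kg: ✗ does not match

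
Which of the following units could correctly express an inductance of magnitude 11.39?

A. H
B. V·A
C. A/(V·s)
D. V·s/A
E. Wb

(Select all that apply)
A, D

inductance has SI base units: kg * m^2 / (A^2 * s^2)

Checking each option against kg * m^2 / (A^2 * s^2):
  A. H: ✓ matches
  B. V·A: ✗ does not match
  C. A/(V·s): ✗ does not match
  D. V·s/A: ✓ matches
  E. Wb: ✗ does not match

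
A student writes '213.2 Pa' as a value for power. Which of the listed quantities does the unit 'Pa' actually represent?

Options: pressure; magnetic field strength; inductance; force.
pressure

power should have units dimensionally equivalent to kg * m^2 / s^3 (e.g. W).
The given unit 'Pa' reduces to kg / (m * s^2). Of the listed options, that is the dimensionality of pressure.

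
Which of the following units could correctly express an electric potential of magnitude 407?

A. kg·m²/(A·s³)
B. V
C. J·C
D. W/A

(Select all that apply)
A, B, D

electric potential has SI base units: kg * m^2 / (A * s^3)

Checking each option against kg * m^2 / (A * s^3):
  A. kg·m²/(A·s³): ✓ matches
  B. V: ✓ matches
  C. J·C: ✗ does not match
  D. W/A: ✓ matches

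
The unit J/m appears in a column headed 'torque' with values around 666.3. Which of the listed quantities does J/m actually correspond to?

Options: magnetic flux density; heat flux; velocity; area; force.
force

torque should have units dimensionally equivalent to kg * m^2 / s^2 (e.g. N·m).
The given unit 'J/m' reduces to kg * m / s^2. Of the listed options, that is the dimensionality of force.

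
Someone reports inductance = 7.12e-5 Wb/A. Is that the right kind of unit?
Yes

inductance has SI base units: kg * m^2 / (A^2 * s^2)
Wb/A reduces to the same SI base units, so it is a valid unit for inductance.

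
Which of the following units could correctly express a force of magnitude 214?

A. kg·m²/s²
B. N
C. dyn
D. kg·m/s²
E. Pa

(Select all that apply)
B, C, D

force has SI base units: kg * m / s^2

Checking each option against kg * m / s^2:
  A. kg·m²/s²: ✗ does not match
  B. N: ✓ matches
  C. dyn: ✓ matches
  D. kg·m/s²: ✓ matches
  E. Pa: ✗ does not match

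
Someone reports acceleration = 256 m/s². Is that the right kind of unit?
Yes

acceleration has SI base units: m / s^2
m/s² reduces to the same SI base units, so it is a valid unit for acceleration.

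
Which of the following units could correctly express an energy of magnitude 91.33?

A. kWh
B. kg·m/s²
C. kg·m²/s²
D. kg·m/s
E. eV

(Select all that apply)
A, C, E

energy has SI base units: kg * m^2 / s^2

Checking each option against kg * m^2 / s^2:
  A. kWh: ✓ matches
  B. kg·m/s²: ✗ does not match
  C. kg·m²/s²: ✓ matches
  D. kg·m/s: ✗ does not match
  E. eV: ✓ matches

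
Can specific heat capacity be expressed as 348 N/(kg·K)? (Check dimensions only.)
No

specific heat capacity has SI base units: m^2 / (s^2 * K)
N/(kg·K) does NOT reduce to m^2 / (s^2 * K); a valid unit for specific heat capacity would be e.g. J/(kg·K).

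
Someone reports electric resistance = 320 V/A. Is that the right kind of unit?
Yes

electric resistance has SI base units: kg * m^2 / (A^2 * s^3)
V/A reduces to the same SI base units, so it is a valid unit for electric resistance.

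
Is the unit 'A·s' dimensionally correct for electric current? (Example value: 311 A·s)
No

electric current has SI base units: A
A·s does NOT reduce to A; a valid unit for electric current would be e.g. A.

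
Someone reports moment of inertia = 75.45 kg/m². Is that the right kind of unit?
No

moment of inertia has SI base units: kg * m^2
kg/m² does NOT reduce to kg * m^2; a valid unit for moment of inertia would be e.g. kg·m².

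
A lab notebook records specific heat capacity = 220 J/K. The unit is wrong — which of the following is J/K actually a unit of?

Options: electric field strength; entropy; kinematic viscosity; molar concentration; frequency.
entropy

specific heat capacity should have units dimensionally equivalent to m^2 / (s^2 * K) (e.g. J/(kg·K)).
The given unit 'J/K' reduces to kg * m^2 / (s^2 * K). Of the listed options, that is the dimensionality of entropy.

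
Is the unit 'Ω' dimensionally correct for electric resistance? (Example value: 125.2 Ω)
Yes

electric resistance has SI base units: kg * m^2 / (A^2 * s^3)
Ω reduces to the same SI base units, so it is a valid unit for electric resistance.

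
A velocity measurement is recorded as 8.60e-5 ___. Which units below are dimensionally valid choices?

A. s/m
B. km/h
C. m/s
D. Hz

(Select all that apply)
B, C

velocity has SI base units: m / s

Checking each option against m / s:
  A. s/m: ✗ does not match
  B. km/h: ✓ matches
  C. m/s: ✓ matches
  D. Hz: ✗ does not match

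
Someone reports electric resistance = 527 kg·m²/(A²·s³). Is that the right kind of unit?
Yes

electric resistance has SI base units: kg * m^2 / (A^2 * s^3)
kg·m²/(A²·s³) reduces to the same SI base units, so it is a valid unit for electric resistance.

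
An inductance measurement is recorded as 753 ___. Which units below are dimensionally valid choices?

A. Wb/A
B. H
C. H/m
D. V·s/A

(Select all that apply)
A, B, D

inductance has SI base units: kg * m^2 / (A^2 * s^2)

Checking each option against kg * m^2 / (A^2 * s^2):
  A. Wb/A: ✓ matches
  B. H: ✓ matches
  C. H/m: ✗ does not match
  D. V·s/A: ✓ matches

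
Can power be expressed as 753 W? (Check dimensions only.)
Yes

power has SI base units: kg * m^2 / s^3
W reduces to the same SI base units, so it is a valid unit for power.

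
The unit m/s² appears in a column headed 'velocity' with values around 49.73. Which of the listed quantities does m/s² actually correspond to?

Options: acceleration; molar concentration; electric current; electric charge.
acceleration

velocity should have units dimensionally equivalent to m / s (e.g. m/s).
The given unit 'm/s²' reduces to m / s^2. Of the listed options, that is the dimensionality of acceleration.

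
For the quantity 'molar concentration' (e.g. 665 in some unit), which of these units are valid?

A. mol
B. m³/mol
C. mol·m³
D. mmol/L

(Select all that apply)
D

molar concentration has SI base units: mol / m^3

Checking each option against mol / m^3:
  A. mol: ✗ does not match
  B. m³/mol: ✗ does not match
  C. mol·m³: ✗ does not match
  D. mmol/L: ✓ matches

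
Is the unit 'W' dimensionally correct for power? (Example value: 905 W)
Yes

power has SI base units: kg * m^2 / s^3
W reduces to the same SI base units, so it is a valid unit for power.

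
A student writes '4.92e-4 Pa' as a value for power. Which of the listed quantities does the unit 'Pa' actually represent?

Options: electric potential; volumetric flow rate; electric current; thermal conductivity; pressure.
pressure

power should have units dimensionally equivalent to kg * m^2 / s^3 (e.g. W).
The given unit 'Pa' reduces to kg / (m * s^2). Of the listed options, that is the dimensionality of pressure.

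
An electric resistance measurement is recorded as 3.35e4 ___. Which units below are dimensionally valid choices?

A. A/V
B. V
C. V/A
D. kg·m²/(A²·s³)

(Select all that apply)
C, D

electric resistance has SI base units: kg * m^2 / (A^2 * s^3)

Checking each option against kg * m^2 / (A^2 * s^3):
  A. A/V: ✗ does not match
  B. V: ✗ does not match
  C. V/A: ✓ matches
  D. kg·m²/(A²·s³): ✓ matches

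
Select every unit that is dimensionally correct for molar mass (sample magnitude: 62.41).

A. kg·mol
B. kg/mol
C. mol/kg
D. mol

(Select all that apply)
B

molar mass has SI base units: kg / mol

Checking each option against kg / mol:
  A. kg·mol: ✗ does not match
  B. kg/mol: ✓ matches
  C. mol/kg: ✗ does not match
  D. mol: ✗ does not match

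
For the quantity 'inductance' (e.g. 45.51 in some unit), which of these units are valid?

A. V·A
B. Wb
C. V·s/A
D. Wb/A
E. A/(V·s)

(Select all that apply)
C, D

inductance has SI base units: kg * m^2 / (A^2 * s^2)

Checking each option against kg * m^2 / (A^2 * s^2):
  A. V·A: ✗ does not match
  B. Wb: ✗ does not match
  C. V·s/A: ✓ matches
  D. Wb/A: ✓ matches
  E. A/(V·s): ✗ does not match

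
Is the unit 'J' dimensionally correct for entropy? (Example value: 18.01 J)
No

entropy has SI base units: kg * m^2 / (s^2 * K)
J does NOT reduce to kg * m^2 / (s^2 * K); a valid unit for entropy would be e.g. J/K.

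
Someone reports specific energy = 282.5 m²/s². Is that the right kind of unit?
Yes

specific energy has SI base units: m^2 / s^2
m²/s² reduces to the same SI base units, so it is a valid unit for specific energy.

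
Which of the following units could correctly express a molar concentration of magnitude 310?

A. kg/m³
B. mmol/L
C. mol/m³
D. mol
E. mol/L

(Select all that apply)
B, C, E

molar concentration has SI base units: mol / m^3

Checking each option against mol / m^3:
  A. kg/m³: ✗ does not match
  B. mmol/L: ✓ matches
  C. mol/m³: ✓ matches
  D. mol: ✗ does not match
  E. mol/L: ✓ matches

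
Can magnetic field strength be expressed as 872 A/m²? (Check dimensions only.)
No

magnetic field strength has SI base units: A / m
A/m² does NOT reduce to A / m; a valid unit for magnetic field strength would be e.g. A/m.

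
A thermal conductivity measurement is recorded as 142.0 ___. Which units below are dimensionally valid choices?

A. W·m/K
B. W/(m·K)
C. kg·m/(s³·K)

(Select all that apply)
B, C

thermal conductivity has SI base units: kg * m / (s^3 * K)

Checking each option against kg * m / (s^3 * K):
  A. W·m/K: ✗ does not match
  B. W/(m·K): ✓ matches
  C. kg·m/(s³·K): ✓ matches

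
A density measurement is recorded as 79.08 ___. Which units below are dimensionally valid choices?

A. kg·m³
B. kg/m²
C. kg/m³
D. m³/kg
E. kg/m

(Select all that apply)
C

density has SI base units: kg / m^3

Checking each option against kg / m^3:
  A. kg·m³: ✗ does not match
  B. kg/m²: ✗ does not match
  C. kg/m³: ✓ matches
  D. m³/kg: ✗ does not match
  E. kg/m: ✗ does not match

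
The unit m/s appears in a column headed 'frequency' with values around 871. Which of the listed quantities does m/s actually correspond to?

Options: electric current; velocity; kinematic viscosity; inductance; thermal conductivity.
velocity

frequency should have units dimensionally equivalent to 1 / s (e.g. Hz).
The given unit 'm/s' reduces to m / s. Of the listed options, that is the dimensionality of velocity.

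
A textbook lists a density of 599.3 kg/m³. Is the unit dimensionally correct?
Yes

density has SI base units: kg / m^3
kg/m³ reduces to the same SI base units, so it is a valid unit for density.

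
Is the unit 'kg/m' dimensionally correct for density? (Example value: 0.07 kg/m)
No

density has SI base units: kg / m^3
kg/m does NOT reduce to kg / m^3; a valid unit for density would be e.g. kg/m³.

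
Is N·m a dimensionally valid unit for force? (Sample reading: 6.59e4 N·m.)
No

force has SI base units: kg * m / s^2
N·m does NOT reduce to kg * m / s^2; a valid unit for force would be e.g. N.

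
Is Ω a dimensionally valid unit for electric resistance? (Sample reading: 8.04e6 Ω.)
Yes

electric resistance has SI base units: kg * m^2 / (A^2 * s^3)
Ω reduces to the same SI base units, so it is a valid unit for electric resistance.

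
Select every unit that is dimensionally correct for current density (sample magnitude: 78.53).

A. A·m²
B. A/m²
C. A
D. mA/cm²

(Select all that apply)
B, D

current density has SI base units: A / m^2

Checking each option against A / m^2:
  A. A·m²: ✗ does not match
  B. A/m²: ✓ matches
  C. A: ✗ does not match
  D. mA/cm²: ✓ matches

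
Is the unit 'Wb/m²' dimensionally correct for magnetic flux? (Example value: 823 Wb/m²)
No

magnetic flux has SI base units: kg * m^2 / (A * s^2)
Wb/m² does NOT reduce to kg * m^2 / (A * s^2); a valid unit for magnetic flux would be e.g. Wb.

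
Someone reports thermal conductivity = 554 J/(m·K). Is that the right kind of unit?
No

thermal conductivity has SI base units: kg * m / (s^3 * K)
J/(m·K) does NOT reduce to kg * m / (s^3 * K); a valid unit for thermal conductivity would be e.g. W/(m·K).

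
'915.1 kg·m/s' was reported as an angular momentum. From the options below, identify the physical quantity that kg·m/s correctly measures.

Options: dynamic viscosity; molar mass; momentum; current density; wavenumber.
momentum

angular momentum should have units dimensionally equivalent to kg * m^2 / s (e.g. kg·m²/s).
The given unit 'kg·m/s' reduces to kg * m / s. Of the listed options, that is the dimensionality of momentum.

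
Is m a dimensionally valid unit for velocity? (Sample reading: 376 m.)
No

velocity has SI base units: m / s
m does NOT reduce to m / s; a valid unit for velocity would be e.g. m/s.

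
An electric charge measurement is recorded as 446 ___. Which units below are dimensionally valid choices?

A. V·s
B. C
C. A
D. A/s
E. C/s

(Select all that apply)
B

electric charge has SI base units: A * s

Checking each option against A * s:
  A. V·s: ✗ does not match
  B. C: ✓ matches
  C. A: ✗ does not match
  D. A/s: ✗ does not match
  E. C/s: ✗ does not match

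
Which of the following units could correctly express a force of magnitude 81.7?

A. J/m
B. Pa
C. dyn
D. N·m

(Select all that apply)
A, C

force has SI base units: kg * m / s^2

Checking each option against kg * m / s^2:
  A. J/m: ✓ matches
  B. Pa: ✗ does not match
  C. dyn: ✓ matches
  D. N·m: ✗ does not match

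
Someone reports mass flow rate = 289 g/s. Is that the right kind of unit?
Yes

mass flow rate has SI base units: kg / s
g/s reduces to the same SI base units, so it is a valid unit for mass flow rate.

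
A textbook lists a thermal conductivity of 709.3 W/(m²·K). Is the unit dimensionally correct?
No

thermal conductivity has SI base units: kg * m / (s^3 * K)
W/(m²·K) does NOT reduce to kg * m / (s^3 * K); a valid unit for thermal conductivity would be e.g. W/(m·K).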